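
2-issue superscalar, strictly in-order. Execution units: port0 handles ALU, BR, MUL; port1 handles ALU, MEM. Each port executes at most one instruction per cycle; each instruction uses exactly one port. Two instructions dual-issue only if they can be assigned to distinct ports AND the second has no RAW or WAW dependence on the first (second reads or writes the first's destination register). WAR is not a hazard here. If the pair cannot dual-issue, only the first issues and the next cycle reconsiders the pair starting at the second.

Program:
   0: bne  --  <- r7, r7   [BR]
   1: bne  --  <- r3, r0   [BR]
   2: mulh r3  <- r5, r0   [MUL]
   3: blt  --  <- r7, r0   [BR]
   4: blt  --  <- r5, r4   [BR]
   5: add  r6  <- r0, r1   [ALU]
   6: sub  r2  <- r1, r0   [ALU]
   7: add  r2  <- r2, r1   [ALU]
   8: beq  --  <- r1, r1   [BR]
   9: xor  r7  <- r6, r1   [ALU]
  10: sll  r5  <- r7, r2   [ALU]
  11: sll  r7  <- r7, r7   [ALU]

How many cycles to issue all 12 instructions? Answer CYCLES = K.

CYCLES = 9

t=0 i0:bne ; no-port BR/BR
t=1 i1:bne ; no-port BR/MUL
t=2 i2:mulh ; no-port MUL/BR
t=3 i3:blt ; no-port BR/BR
t=4 i4/i5:blt+add ; dual
t=5 i6:sub ; RAW+WAW r2
t=6 i7/i8:add+beq ; dual
t=7 i9:xor ; RAW r7
t=8 i10/i11:sll+sll ; dual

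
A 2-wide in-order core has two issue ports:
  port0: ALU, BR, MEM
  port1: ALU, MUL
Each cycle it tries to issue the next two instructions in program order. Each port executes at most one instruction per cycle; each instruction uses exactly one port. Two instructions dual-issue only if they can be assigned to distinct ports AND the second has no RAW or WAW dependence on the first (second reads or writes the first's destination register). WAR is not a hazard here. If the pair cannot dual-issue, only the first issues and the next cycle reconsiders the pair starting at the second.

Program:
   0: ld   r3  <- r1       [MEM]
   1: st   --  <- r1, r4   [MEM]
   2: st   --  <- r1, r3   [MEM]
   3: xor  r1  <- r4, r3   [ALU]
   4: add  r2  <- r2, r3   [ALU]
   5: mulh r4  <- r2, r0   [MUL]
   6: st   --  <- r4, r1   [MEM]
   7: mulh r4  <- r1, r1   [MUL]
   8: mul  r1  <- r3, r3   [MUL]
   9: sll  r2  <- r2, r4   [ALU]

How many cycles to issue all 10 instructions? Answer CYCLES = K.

0. ld.MEM @i0  | no-port MEM/MEM
1. st.MEM @i1  | no-port MEM/MEM
2. st.MEM;xor.ALU @i2,i3  | 2-wide
3. add.ALU @i4  | RAW r2
4. mulh.MUL @i5  | RAW r4
5. st.MEM;mulh.MUL @i6,i7  | 2-wide
6. mul.MUL;sll.ALU @i8,i9  | 2-wide

CYCLES = 7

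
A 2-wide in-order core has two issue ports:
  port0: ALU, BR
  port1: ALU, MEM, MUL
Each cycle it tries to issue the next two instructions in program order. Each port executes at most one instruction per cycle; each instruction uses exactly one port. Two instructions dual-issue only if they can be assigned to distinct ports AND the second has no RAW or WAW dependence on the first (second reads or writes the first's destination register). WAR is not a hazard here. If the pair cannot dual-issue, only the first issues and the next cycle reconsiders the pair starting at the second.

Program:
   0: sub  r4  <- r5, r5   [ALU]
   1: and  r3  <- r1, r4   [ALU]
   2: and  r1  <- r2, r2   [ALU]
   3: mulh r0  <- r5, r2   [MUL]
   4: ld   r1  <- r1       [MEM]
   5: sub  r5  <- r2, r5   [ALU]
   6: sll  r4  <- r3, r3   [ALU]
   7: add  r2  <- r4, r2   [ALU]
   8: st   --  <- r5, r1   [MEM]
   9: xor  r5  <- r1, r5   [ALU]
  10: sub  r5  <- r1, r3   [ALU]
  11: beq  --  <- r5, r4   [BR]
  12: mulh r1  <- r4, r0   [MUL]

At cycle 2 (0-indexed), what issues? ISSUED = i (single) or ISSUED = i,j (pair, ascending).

ISSUED = 3

  cy0 -> i0 (sub.ALU) RAW r4
  cy1 -> i1+i2 (and.ALU;and.ALU) dual
  cy2 -> i3 (mulh.MUL) no-port MUL/MEM
  cy3 -> i4+i5 (ld.MEM;sub.ALU) dual
  cy4 -> i6 (sll.ALU) RAW r4
  cy5 -> i7+i8 (add.ALU;st.MEM) dual
  cy6 -> i9 (xor.ALU) WAW r5
  cy7 -> i10 (sub.ALU) RAW r5
  cy8 -> i11+i12 (beq.BR;mulh.MUL) dual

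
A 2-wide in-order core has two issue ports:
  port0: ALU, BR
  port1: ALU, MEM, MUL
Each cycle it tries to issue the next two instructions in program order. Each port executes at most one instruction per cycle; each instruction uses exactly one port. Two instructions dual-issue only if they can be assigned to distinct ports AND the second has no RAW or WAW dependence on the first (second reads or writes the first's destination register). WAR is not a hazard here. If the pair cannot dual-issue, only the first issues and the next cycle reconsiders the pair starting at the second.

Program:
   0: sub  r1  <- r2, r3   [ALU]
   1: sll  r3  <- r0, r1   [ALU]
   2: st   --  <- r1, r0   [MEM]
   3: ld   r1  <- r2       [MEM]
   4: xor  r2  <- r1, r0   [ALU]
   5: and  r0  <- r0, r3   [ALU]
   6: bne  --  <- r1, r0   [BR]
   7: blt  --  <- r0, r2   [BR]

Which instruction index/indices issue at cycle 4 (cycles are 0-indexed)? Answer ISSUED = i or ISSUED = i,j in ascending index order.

  cy0 -> i0 (sub) RAW r1
  cy1 -> i1&i2 (sll+st) pair
  cy2 -> i3 (ld) RAW r1
  cy3 -> i4&i5 (xor+and) pair
  cy4 -> i6 (bne) no-port BR/BR
  cy5 -> i7 (blt) tail

ISSUED = 6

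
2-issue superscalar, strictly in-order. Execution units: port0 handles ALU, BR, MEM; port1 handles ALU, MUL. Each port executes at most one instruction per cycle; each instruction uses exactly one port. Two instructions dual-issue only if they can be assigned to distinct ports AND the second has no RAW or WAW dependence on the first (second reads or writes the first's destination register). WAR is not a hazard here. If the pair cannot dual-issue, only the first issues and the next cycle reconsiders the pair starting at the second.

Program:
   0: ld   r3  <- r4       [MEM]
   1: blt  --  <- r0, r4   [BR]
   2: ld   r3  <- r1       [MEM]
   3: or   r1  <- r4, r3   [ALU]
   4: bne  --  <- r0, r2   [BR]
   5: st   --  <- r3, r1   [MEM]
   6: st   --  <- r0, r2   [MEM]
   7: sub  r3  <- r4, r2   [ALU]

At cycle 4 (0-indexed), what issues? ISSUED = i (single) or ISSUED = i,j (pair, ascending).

ISSUED = 5

#0 head=0: ld i0 no-port MEM/BR
#1 head=1: blt i1 no-port BR/MEM
#2 head=2: ld i2 RAW r3
#3 head=3: or+bne i3,i4 dual
#4 head=5: st i5 no-port MEM/MEM
#5 head=6: st+sub i6,i7 dual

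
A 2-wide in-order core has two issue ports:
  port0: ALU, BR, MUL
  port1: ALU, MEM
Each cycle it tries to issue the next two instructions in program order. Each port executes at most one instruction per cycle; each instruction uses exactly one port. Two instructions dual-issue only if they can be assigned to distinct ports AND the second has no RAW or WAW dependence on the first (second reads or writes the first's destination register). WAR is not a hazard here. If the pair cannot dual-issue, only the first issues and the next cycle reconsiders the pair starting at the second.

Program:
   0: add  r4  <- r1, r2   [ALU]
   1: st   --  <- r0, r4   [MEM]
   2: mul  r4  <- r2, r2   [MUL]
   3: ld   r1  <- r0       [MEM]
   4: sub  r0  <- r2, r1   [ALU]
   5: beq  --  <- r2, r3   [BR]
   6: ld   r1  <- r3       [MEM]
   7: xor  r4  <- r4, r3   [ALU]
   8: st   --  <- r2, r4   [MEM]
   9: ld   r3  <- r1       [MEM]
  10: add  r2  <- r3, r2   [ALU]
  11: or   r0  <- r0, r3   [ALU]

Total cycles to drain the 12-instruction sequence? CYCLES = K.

c0: i0 add.ALU  RAW r4
c1: i1/i2 st.MEM mul.MUL  dual
c2: i3 ld.MEM  RAW r1
c3: i4/i5 sub.ALU beq.BR  dual
c4: i6/i7 ld.MEM xor.ALU  dual
c5: i8 st.MEM  no-port MEM/MEM
c6: i9 ld.MEM  RAW r3
c7: i10/i11 add.ALU or.ALU  dual

CYCLES = 8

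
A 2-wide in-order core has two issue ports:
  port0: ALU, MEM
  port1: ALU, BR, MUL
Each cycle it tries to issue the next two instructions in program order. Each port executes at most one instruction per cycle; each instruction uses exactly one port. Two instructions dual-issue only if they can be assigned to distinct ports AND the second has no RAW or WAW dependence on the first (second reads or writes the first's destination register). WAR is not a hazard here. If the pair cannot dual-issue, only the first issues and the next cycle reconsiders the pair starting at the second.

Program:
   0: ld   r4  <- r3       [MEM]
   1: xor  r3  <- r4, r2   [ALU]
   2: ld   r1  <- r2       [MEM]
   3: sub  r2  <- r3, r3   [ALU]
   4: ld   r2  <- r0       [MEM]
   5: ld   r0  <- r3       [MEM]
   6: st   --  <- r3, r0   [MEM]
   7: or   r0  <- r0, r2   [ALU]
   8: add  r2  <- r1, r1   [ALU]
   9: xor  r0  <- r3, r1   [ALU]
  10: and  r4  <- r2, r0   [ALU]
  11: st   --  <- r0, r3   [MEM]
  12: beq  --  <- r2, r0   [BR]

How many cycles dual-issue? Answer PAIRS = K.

  cy0 -> i0 (ld) RAW r4
  cy1 -> i1/i2 (xor;ld) dual
  cy2 -> i3 (sub) WAW r2
  cy3 -> i4 (ld) no-port MEM/MEM
  cy4 -> i5 (ld) no-port MEM/MEM
  cy5 -> i6/i7 (st;or) dual
  cy6 -> i8/i9 (add;xor) dual
  cy7 -> i10/i11 (and;st) dual
  cy8 -> i12 (beq) tail

PAIRS = 4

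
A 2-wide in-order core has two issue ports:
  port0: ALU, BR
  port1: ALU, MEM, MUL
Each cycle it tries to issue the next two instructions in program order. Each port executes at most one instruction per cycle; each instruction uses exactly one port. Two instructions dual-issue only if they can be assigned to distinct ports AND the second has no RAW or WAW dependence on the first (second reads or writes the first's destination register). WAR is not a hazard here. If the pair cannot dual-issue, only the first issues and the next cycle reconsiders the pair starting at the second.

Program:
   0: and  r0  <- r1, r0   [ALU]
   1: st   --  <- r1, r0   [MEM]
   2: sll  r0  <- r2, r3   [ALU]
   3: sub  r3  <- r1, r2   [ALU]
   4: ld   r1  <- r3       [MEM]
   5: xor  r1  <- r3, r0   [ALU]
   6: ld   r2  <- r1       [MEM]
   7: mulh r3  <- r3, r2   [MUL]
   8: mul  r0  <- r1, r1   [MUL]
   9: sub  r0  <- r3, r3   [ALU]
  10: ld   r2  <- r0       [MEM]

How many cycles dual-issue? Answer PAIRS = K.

PAIRS = 1

t=0 i0:and.ALU ; RAW r0
t=1 i1&i2:st.MEM/sll.ALU ; 2-wide
t=2 i3:sub.ALU ; RAW r3
t=3 i4:ld.MEM ; WAW r1
t=4 i5:xor.ALU ; RAW r1
t=5 i6:ld.MEM ; no-port MEM/MUL
t=6 i7:mulh.MUL ; no-port MUL/MUL
t=7 i8:mul.MUL ; WAW r0
t=8 i9:sub.ALU ; RAW r0
t=9 i10:ld.MEM ; tail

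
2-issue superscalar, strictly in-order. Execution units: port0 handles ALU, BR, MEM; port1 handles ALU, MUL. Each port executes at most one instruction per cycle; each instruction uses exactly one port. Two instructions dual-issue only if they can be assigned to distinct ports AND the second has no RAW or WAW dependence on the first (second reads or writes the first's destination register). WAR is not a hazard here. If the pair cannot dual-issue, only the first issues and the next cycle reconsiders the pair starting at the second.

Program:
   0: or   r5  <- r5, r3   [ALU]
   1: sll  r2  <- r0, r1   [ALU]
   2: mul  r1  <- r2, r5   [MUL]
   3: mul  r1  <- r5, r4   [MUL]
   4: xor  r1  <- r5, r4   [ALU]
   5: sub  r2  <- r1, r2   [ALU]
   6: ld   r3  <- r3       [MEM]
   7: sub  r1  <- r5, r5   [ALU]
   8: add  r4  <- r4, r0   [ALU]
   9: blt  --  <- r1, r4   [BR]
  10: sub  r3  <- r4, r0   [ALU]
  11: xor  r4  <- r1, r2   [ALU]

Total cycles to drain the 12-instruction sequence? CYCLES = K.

[0] i0,i1  or.ALU/sll.ALU  -- dual
[1] i2  mul.MUL  -- no-port MUL/MUL
[2] i3  mul.MUL  -- WAW r1
[3] i4  xor.ALU  -- RAW r1
[4] i5,i6  sub.ALU/ld.MEM  -- dual
[5] i7,i8  sub.ALU/add.ALU  -- dual
[6] i9,i10  blt.BR/sub.ALU  -- dual
[7] i11  xor.ALU  -- tail

CYCLES = 8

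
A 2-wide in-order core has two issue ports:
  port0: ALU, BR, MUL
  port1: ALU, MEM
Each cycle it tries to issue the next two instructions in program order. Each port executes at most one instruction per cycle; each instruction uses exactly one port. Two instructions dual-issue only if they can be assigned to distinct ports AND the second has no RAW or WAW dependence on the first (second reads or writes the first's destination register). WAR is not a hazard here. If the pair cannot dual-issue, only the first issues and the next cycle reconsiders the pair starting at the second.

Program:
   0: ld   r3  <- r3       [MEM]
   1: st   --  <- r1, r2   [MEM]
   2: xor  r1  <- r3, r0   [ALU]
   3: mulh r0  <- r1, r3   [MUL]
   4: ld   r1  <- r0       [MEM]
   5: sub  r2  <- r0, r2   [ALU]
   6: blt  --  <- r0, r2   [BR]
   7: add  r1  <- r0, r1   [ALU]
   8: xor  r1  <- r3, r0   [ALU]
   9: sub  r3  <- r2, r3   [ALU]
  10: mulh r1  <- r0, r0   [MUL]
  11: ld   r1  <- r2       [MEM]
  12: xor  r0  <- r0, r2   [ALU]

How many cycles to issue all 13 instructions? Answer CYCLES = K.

CYCLES = 8

c0: i0 ld.MEM  no-port MEM/MEM
c1: i1&i2 st.MEM+xor.ALU  dual
c2: i3 mulh.MUL  RAW r0
c3: i4&i5 ld.MEM+sub.ALU  dual
c4: i6&i7 blt.BR+add.ALU  dual
c5: i8&i9 xor.ALU+sub.ALU  dual
c6: i10 mulh.MUL  WAW r1
c7: i11&i12 ld.MEM+xor.ALU  dual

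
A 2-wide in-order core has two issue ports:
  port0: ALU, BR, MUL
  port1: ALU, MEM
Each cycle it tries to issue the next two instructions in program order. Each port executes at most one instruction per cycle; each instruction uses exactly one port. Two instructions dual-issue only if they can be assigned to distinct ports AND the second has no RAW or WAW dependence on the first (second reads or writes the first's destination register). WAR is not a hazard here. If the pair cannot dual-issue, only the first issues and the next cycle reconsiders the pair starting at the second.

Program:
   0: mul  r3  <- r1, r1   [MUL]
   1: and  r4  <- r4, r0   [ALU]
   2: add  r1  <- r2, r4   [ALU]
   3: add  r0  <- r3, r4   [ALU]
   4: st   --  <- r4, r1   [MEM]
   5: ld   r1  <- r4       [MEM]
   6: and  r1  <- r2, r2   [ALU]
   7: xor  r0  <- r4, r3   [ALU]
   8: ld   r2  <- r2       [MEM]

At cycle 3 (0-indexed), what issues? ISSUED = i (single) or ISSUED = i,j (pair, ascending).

ISSUED = 5

c0: i0/i1 mul and  pair
c1: i2/i3 add add  pair
c2: i4 st  no-port MEM/MEM
c3: i5 ld  WAW r1
c4: i6/i7 and xor  pair
c5: i8 ld  tail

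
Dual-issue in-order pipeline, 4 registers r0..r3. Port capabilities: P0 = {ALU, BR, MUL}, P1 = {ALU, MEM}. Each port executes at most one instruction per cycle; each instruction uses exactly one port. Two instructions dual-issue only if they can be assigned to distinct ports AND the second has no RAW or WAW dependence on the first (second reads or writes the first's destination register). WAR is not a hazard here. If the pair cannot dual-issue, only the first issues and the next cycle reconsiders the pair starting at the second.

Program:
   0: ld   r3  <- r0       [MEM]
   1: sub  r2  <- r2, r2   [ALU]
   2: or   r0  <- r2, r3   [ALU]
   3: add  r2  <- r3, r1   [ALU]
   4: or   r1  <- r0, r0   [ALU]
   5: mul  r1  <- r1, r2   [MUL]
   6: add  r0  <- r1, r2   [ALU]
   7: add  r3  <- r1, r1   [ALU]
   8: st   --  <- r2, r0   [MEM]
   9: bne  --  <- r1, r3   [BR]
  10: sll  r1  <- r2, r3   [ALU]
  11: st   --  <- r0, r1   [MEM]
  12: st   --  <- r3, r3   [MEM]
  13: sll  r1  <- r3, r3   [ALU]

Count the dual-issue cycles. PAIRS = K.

#0 head=0: ld.MEM sub.ALU i0+i1 dual
#1 head=2: or.ALU add.ALU i2+i3 dual
#2 head=4: or.ALU i4 RAW+WAW r1
#3 head=5: mul.MUL i5 RAW r1
#4 head=6: add.ALU add.ALU i6+i7 dual
#5 head=8: st.MEM bne.BR i8+i9 dual
#6 head=10: sll.ALU i10 RAW r1
#7 head=11: st.MEM i11 no-port MEM/MEM
#8 head=12: st.MEM sll.ALU i12+i13 dual

PAIRS = 5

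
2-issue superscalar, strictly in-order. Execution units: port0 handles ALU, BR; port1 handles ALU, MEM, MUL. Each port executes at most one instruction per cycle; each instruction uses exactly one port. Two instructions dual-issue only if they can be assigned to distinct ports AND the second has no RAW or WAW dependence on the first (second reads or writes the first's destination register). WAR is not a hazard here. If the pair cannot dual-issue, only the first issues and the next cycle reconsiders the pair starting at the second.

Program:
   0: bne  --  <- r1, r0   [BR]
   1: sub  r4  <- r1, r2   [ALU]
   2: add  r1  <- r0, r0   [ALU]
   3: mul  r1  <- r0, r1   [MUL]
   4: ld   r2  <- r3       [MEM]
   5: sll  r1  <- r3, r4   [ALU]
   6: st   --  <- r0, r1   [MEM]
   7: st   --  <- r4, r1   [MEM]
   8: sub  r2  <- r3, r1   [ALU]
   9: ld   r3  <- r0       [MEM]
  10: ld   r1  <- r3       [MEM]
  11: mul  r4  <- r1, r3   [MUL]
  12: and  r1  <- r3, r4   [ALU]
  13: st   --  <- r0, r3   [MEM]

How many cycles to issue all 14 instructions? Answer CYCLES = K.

0. bne.BR sub.ALU @i0+i1  | dual
1. add.ALU @i2  | RAW+WAW r1
2. mul.MUL @i3  | no-port MUL/MEM
3. ld.MEM sll.ALU @i4+i5  | dual
4. st.MEM @i6  | no-port MEM/MEM
5. st.MEM sub.ALU @i7+i8  | dual
6. ld.MEM @i9  | no-port MEM/MEM
7. ld.MEM @i10  | no-port MEM/MUL
8. mul.MUL @i11  | RAW r4
9. and.ALU st.MEM @i12+i13  | dual

CYCLES = 10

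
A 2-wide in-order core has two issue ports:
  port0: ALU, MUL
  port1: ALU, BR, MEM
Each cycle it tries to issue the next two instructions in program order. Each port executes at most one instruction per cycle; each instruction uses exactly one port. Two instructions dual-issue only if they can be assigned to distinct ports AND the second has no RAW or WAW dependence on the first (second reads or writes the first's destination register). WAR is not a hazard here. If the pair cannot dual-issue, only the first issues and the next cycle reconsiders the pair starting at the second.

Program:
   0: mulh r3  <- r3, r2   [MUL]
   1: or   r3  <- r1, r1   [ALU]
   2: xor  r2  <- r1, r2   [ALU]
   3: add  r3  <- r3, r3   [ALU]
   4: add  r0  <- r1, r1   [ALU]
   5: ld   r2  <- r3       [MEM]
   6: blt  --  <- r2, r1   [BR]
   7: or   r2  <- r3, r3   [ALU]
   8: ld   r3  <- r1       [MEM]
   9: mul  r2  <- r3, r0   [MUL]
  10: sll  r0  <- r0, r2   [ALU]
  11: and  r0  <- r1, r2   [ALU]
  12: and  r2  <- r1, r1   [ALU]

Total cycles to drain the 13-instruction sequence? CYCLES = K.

CYCLES = 9

  cy0 -> i0 (mulh) WAW r3
  cy1 -> i1&i2 (or+xor) 2-wide
  cy2 -> i3&i4 (add+add) 2-wide
  cy3 -> i5 (ld) no-port MEM/BR
  cy4 -> i6&i7 (blt+or) 2-wide
  cy5 -> i8 (ld) RAW r3
  cy6 -> i9 (mul) RAW r2
  cy7 -> i10 (sll) WAW r0
  cy8 -> i11&i12 (and+and) 2-wide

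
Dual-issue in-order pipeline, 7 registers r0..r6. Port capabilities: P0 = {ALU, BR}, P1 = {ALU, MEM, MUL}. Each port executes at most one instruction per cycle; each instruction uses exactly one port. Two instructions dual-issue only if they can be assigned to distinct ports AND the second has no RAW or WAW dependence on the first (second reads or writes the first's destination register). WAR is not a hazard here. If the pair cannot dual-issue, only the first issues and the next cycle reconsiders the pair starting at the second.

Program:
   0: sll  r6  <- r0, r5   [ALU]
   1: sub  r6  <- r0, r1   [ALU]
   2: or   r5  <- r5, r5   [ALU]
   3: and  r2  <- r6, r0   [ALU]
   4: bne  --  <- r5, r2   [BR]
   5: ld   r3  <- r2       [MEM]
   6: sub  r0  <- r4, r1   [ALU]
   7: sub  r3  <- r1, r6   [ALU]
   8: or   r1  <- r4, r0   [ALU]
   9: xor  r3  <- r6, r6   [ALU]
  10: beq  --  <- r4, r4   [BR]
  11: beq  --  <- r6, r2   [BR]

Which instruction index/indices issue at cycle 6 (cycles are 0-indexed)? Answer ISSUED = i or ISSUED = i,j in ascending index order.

ISSUED = 10

[0] i0  sll.ALU  -- WAW r6
[1] i1,i2  sub.ALU or.ALU  -- dual
[2] i3  and.ALU  -- RAW r2
[3] i4,i5  bne.BR ld.MEM  -- dual
[4] i6,i7  sub.ALU sub.ALU  -- dual
[5] i8,i9  or.ALU xor.ALU  -- dual
[6] i10  beq.BR  -- no-port BR/BR
[7] i11  beq.BR  -- tail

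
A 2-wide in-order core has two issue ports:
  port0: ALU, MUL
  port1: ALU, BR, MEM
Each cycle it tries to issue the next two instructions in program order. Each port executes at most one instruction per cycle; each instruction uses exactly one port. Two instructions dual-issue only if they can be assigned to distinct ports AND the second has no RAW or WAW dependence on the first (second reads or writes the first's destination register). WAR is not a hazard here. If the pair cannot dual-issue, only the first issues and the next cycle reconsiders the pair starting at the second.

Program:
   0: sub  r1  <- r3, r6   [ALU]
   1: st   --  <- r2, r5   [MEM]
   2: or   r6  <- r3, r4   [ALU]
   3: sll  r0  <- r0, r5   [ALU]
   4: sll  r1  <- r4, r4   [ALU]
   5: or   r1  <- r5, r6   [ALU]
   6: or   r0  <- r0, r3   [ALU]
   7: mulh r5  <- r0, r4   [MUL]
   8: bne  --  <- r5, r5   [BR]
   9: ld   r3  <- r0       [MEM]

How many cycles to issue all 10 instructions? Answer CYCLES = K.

CYCLES = 7

0. sub st @i0&i1  | pair
1. or sll @i2&i3  | pair
2. sll @i4  | WAW r1
3. or or @i5&i6  | pair
4. mulh @i7  | RAW r5
5. bne @i8  | no-port BR/MEM
6. ld @i9  | tail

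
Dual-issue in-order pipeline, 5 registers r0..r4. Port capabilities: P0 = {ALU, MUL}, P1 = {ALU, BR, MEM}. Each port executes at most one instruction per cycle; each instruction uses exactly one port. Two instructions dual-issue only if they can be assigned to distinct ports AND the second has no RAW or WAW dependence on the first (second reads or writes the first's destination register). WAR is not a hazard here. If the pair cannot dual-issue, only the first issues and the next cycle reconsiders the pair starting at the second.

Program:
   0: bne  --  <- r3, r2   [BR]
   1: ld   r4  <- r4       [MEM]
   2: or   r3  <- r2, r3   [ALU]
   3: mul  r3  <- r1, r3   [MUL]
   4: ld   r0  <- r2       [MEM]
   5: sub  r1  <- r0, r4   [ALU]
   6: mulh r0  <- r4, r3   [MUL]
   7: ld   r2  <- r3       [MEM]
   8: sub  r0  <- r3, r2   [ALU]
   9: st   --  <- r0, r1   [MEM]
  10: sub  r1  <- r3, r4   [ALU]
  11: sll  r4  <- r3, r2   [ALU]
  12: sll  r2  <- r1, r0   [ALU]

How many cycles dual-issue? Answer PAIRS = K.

#0 head=0: bne i0 no-port BR/MEM
#1 head=1: ld or i1&i2 pair
#2 head=3: mul ld i3&i4 pair
#3 head=5: sub mulh i5&i6 pair
#4 head=7: ld i7 RAW r2
#5 head=8: sub i8 RAW r0
#6 head=9: st sub i9&i10 pair
#7 head=11: sll sll i11&i12 pair

PAIRS = 5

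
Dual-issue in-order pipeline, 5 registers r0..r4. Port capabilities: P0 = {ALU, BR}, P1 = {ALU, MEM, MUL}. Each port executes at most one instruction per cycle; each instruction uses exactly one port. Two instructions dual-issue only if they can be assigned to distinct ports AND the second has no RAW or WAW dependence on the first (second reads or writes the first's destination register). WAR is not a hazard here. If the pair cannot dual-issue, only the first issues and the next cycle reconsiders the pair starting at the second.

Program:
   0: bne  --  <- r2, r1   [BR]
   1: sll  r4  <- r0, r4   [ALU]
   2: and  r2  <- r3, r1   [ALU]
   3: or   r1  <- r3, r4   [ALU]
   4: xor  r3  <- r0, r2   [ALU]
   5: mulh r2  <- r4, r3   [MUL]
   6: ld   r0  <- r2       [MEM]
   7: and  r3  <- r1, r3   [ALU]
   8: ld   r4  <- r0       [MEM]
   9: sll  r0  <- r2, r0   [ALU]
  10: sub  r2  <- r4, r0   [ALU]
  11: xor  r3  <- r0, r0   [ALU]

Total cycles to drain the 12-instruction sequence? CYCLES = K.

CYCLES = 7

c0: i0&i1 bne sll  dual
c1: i2&i3 and or  dual
c2: i4 xor  RAW r3
c3: i5 mulh  no-port MUL/MEM
c4: i6&i7 ld and  dual
c5: i8&i9 ld sll  dual
c6: i10&i11 sub xor  dual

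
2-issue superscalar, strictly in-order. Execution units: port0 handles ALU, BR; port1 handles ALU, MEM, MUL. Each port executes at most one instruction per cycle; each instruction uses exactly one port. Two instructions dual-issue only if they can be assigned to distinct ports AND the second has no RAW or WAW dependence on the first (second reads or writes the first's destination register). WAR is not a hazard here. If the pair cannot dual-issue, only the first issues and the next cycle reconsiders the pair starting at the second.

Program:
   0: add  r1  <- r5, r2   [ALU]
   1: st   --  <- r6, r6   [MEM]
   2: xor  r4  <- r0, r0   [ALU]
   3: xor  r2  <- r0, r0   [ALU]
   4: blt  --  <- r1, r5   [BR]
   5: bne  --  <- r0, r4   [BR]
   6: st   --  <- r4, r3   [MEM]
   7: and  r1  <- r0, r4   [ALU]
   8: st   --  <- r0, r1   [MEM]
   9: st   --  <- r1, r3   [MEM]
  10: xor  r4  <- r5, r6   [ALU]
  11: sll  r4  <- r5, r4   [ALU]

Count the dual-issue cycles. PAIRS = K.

PAIRS = 4

c0: i0,i1 add;st  dual
c1: i2,i3 xor;xor  dual
c2: i4 blt  no-port BR/BR
c3: i5,i6 bne;st  dual
c4: i7 and  RAW r1
c5: i8 st  no-port MEM/MEM
c6: i9,i10 st;xor  dual
c7: i11 sll  tail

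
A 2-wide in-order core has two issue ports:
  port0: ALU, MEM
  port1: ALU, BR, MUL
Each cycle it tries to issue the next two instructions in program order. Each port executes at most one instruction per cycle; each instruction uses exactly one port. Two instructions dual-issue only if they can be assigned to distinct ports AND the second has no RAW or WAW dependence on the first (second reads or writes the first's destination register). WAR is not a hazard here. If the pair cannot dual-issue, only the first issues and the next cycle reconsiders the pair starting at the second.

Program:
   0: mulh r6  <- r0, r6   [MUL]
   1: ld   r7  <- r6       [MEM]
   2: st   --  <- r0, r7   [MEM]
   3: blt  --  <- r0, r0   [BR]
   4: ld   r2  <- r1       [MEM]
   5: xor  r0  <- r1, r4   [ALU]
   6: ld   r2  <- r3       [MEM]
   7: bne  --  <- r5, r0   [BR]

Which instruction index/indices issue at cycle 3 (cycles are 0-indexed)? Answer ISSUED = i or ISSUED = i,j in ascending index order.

ISSUED = 4,5

c0: i0 mulh.MUL  RAW r6
c1: i1 ld.MEM  no-port MEM/MEM
c2: i2/i3 st.MEM+blt.BR  dual
c3: i4/i5 ld.MEM+xor.ALU  dual
c4: i6/i7 ld.MEM+bne.BR  dual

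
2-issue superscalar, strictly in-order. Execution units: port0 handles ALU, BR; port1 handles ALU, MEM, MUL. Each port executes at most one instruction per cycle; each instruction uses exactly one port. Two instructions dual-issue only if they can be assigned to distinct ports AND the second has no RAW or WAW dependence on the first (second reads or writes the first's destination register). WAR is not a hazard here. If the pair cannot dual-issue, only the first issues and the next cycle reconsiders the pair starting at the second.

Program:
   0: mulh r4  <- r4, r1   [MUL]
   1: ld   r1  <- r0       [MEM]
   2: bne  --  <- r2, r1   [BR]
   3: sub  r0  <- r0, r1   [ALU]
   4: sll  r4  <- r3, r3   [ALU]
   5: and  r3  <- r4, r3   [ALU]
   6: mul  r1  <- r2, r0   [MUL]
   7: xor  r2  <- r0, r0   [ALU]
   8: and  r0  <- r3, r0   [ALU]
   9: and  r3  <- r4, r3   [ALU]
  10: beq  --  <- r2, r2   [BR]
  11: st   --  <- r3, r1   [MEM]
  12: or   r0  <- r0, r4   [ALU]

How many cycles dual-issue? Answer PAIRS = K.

t=0 i0:mulh.MUL ; no-port MUL/MEM
t=1 i1:ld.MEM ; RAW r1
t=2 i2,i3:bne.BR;sub.ALU ; pair
t=3 i4:sll.ALU ; RAW r4
t=4 i5,i6:and.ALU;mul.MUL ; pair
t=5 i7,i8:xor.ALU;and.ALU ; pair
t=6 i9,i10:and.ALU;beq.BR ; pair
t=7 i11,i12:st.MEM;or.ALU ; pair

PAIRS = 5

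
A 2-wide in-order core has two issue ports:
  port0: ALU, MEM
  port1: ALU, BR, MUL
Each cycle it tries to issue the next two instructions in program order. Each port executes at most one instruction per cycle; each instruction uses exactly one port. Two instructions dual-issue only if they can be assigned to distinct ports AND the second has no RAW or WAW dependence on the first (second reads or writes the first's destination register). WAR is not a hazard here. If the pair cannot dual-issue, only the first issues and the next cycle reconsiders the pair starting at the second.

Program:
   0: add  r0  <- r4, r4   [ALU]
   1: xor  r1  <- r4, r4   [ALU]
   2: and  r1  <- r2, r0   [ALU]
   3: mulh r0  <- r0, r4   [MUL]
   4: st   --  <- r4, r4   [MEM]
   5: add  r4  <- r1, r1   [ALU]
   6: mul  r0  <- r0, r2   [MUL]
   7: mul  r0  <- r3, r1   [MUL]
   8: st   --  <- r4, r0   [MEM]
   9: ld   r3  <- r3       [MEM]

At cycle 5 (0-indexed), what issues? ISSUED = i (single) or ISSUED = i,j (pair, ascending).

ISSUED = 8

  cy0 -> i0,i1 (add+xor) dual
  cy1 -> i2,i3 (and+mulh) dual
  cy2 -> i4,i5 (st+add) dual
  cy3 -> i6 (mul) no-port MUL/MUL
  cy4 -> i7 (mul) RAW r0
  cy5 -> i8 (st) no-port MEM/MEM
  cy6 -> i9 (ld) tail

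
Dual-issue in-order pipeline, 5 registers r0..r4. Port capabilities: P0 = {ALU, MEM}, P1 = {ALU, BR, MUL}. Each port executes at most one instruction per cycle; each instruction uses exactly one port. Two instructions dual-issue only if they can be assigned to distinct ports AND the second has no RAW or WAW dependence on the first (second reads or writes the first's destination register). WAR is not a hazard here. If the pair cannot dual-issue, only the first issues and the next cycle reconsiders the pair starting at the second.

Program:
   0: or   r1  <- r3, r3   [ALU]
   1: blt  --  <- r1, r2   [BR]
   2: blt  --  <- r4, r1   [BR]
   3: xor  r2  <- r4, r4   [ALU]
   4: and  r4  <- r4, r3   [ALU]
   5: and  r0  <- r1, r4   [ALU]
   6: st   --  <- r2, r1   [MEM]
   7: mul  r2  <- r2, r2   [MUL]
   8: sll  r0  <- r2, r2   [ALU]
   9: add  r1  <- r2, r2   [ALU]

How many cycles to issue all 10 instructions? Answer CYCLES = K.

CYCLES = 7

c0: i0 or  RAW r1
c1: i1 blt  no-port BR/BR
c2: i2,i3 blt xor  2-wide
c3: i4 and  RAW r4
c4: i5,i6 and st  2-wide
c5: i7 mul  RAW r2
c6: i8,i9 sll add  2-wide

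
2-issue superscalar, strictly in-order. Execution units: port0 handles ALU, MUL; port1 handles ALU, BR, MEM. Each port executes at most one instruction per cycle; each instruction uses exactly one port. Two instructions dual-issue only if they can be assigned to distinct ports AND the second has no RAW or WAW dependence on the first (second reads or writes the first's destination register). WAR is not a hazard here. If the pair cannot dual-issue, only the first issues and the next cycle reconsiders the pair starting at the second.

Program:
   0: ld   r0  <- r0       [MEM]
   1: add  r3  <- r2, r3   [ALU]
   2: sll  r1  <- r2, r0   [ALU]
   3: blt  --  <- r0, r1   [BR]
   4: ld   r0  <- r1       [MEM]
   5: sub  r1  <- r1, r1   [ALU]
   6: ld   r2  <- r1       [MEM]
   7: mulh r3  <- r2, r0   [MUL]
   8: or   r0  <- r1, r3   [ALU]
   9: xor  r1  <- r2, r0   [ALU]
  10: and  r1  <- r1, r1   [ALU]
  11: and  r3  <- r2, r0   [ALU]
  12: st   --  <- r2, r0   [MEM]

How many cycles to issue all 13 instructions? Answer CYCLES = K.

CYCLES = 10

0. ld add @i0,i1  | 2-wide
1. sll @i2  | RAW r1
2. blt @i3  | no-port BR/MEM
3. ld sub @i4,i5  | 2-wide
4. ld @i6  | RAW r2
5. mulh @i7  | RAW r3
6. or @i8  | RAW r0
7. xor @i9  | RAW+WAW r1
8. and and @i10,i11  | 2-wide
9. st @i12  | tail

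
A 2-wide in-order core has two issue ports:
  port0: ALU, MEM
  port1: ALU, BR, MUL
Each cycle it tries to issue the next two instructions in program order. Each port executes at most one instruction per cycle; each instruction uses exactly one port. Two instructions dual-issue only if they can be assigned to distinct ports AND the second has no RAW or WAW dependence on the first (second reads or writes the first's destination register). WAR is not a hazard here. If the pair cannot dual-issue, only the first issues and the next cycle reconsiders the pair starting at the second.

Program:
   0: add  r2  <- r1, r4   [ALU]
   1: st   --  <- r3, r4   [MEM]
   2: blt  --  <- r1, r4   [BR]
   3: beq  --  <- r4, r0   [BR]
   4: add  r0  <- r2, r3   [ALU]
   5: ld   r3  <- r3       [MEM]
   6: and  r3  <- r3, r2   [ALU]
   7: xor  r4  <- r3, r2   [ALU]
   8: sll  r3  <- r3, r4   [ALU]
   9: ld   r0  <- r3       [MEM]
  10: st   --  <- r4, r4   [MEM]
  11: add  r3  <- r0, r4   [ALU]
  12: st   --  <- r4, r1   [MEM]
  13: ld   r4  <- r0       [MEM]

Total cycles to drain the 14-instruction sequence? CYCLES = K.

CYCLES = 11

c0: i0+i1 add.ALU;st.MEM  2-wide
c1: i2 blt.BR  no-port BR/BR
c2: i3+i4 beq.BR;add.ALU  2-wide
c3: i5 ld.MEM  RAW+WAW r3
c4: i6 and.ALU  RAW r3
c5: i7 xor.ALU  RAW r4
c6: i8 sll.ALU  RAW r3
c7: i9 ld.MEM  no-port MEM/MEM
c8: i10+i11 st.MEM;add.ALU  2-wide
c9: i12 st.MEM  no-port MEM/MEM
c10: i13 ld.MEM  tail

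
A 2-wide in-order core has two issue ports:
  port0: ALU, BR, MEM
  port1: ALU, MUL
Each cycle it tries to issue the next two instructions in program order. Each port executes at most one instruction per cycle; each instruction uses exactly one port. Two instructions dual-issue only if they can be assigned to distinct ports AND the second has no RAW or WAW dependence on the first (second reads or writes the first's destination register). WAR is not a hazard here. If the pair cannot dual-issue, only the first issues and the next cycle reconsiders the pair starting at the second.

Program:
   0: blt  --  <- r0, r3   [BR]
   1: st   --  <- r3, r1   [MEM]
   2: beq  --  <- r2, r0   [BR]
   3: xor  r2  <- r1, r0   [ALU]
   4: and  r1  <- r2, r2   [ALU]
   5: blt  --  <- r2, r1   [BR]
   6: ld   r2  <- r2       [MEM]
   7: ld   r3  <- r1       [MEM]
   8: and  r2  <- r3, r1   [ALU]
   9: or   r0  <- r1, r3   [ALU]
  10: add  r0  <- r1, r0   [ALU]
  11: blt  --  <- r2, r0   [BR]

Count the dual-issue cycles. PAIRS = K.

t=0 i0:blt.BR ; no-port BR/MEM
t=1 i1:st.MEM ; no-port MEM/BR
t=2 i2&i3:beq.BR xor.ALU ; pair
t=3 i4:and.ALU ; RAW r1
t=4 i5:blt.BR ; no-port BR/MEM
t=5 i6:ld.MEM ; no-port MEM/MEM
t=6 i7:ld.MEM ; RAW r3
t=7 i8&i9:and.ALU or.ALU ; pair
t=8 i10:add.ALU ; RAW r0
t=9 i11:blt.BR ; tail

PAIRS = 2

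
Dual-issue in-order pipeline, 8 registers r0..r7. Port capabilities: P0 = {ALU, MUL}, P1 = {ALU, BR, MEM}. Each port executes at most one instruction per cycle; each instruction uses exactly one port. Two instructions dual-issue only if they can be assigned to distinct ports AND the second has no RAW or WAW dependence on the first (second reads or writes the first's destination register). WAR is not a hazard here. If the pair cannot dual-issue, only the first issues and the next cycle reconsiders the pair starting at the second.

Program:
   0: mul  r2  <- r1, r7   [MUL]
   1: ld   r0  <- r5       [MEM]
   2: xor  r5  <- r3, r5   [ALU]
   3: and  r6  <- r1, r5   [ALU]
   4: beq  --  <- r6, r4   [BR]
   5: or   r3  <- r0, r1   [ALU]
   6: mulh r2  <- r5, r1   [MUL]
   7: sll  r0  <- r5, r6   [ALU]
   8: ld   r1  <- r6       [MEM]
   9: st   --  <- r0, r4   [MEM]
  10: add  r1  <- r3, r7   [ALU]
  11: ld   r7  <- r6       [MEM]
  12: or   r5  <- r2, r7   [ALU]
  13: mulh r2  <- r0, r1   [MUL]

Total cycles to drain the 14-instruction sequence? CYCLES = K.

#0 head=0: mul.MUL;ld.MEM i0&i1 pair
#1 head=2: xor.ALU i2 RAW r5
#2 head=3: and.ALU i3 RAW r6
#3 head=4: beq.BR;or.ALU i4&i5 pair
#4 head=6: mulh.MUL;sll.ALU i6&i7 pair
#5 head=8: ld.MEM i8 no-port MEM/MEM
#6 head=9: st.MEM;add.ALU i9&i10 pair
#7 head=11: ld.MEM i11 RAW r7
#8 head=12: or.ALU;mulh.MUL i12&i13 pair

CYCLES = 9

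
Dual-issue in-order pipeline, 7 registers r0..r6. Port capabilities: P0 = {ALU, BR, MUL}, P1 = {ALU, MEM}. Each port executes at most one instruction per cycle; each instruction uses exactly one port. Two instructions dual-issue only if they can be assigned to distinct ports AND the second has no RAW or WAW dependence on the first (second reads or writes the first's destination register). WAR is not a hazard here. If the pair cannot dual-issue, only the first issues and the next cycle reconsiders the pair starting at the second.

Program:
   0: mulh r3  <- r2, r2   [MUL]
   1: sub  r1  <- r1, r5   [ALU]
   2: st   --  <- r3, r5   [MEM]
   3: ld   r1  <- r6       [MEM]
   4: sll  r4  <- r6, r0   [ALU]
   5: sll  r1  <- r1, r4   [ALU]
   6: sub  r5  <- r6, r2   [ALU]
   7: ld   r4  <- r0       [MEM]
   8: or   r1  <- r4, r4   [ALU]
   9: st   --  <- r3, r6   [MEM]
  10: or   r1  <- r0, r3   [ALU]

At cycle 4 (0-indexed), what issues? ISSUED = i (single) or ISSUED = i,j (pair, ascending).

#0 head=0: mulh.MUL sub.ALU i0,i1 dual
#1 head=2: st.MEM i2 no-port MEM/MEM
#2 head=3: ld.MEM sll.ALU i3,i4 dual
#3 head=5: sll.ALU sub.ALU i5,i6 dual
#4 head=7: ld.MEM i7 RAW r4
#5 head=8: or.ALU st.MEM i8,i9 dual
#6 head=10: or.ALU i10 tail

ISSUED = 7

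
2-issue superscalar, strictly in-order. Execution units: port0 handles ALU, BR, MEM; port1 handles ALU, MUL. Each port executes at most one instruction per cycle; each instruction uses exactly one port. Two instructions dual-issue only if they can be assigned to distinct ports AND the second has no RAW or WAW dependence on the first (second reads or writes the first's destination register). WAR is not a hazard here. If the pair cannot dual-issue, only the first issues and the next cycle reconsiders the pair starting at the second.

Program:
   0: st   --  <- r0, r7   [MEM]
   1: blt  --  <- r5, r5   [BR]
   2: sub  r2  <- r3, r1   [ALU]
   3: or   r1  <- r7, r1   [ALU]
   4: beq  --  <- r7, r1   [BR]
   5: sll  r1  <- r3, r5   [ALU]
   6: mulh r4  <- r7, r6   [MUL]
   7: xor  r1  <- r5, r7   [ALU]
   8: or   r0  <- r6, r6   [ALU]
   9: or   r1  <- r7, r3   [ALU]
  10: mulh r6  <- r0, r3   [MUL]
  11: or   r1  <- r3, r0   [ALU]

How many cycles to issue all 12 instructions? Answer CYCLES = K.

CYCLES = 7

t=0 i0:st.MEM ; no-port MEM/BR
t=1 i1/i2:blt.BR/sub.ALU ; 2-wide
t=2 i3:or.ALU ; RAW r1
t=3 i4/i5:beq.BR/sll.ALU ; 2-wide
t=4 i6/i7:mulh.MUL/xor.ALU ; 2-wide
t=5 i8/i9:or.ALU/or.ALU ; 2-wide
t=6 i10/i11:mulh.MUL/or.ALU ; 2-wide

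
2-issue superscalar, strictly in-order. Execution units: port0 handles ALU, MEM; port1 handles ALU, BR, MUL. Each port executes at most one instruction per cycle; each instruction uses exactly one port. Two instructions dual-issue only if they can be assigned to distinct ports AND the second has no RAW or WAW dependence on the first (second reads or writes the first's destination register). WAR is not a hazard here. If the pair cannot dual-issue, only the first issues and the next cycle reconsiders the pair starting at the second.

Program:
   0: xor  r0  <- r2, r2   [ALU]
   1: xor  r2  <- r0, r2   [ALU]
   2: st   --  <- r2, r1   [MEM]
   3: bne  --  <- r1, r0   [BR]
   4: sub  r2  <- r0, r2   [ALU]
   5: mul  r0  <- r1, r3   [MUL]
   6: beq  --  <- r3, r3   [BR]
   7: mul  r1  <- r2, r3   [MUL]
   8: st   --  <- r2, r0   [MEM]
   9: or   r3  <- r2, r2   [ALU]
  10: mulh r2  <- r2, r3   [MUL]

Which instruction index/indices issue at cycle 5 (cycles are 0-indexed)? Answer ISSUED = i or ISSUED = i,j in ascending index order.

ISSUED = 7,8

t=0 i0:xor.ALU ; RAW r0
t=1 i1:xor.ALU ; RAW r2
t=2 i2/i3:st.MEM/bne.BR ; pair
t=3 i4/i5:sub.ALU/mul.MUL ; pair
t=4 i6:beq.BR ; no-port BR/MUL
t=5 i7/i8:mul.MUL/st.MEM ; pair
t=6 i9:or.ALU ; RAW r3
t=7 i10:mulh.MUL ; tail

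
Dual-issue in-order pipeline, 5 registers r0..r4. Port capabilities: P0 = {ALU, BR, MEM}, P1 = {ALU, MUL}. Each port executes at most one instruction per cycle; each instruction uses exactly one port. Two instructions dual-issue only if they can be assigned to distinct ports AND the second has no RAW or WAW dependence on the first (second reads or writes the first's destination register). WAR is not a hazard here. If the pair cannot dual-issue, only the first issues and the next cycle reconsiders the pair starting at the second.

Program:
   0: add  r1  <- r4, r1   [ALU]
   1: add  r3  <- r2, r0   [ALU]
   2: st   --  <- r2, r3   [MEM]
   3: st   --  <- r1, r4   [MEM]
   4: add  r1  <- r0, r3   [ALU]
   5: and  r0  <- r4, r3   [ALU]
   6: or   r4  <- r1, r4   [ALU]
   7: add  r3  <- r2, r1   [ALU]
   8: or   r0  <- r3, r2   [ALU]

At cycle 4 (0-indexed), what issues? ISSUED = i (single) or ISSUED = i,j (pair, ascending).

#0 head=0: add.ALU/add.ALU i0+i1 2-wide
#1 head=2: st.MEM i2 no-port MEM/MEM
#2 head=3: st.MEM/add.ALU i3+i4 2-wide
#3 head=5: and.ALU/or.ALU i5+i6 2-wide
#4 head=7: add.ALU i7 RAW r3
#5 head=8: or.ALU i8 tail

ISSUED = 7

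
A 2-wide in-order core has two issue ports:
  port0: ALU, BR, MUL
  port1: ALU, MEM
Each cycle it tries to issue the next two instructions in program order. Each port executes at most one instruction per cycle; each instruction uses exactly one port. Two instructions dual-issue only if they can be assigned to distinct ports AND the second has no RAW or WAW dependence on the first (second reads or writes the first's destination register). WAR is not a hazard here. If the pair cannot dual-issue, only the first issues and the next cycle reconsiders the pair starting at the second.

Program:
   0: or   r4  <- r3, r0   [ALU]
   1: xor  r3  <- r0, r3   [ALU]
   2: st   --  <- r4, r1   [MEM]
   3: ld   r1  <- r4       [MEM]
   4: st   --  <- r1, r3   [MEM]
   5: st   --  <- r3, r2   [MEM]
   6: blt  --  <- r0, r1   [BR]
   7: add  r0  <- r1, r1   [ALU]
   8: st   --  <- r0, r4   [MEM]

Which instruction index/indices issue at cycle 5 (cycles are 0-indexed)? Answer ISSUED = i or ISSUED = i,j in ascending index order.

ISSUED = 7

0. or.ALU xor.ALU @i0+i1  | pair
1. st.MEM @i2  | no-port MEM/MEM
2. ld.MEM @i3  | no-port MEM/MEM
3. st.MEM @i4  | no-port MEM/MEM
4. st.MEM blt.BR @i5+i6  | pair
5. add.ALU @i7  | RAW r0
6. st.MEM @i8  | tail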